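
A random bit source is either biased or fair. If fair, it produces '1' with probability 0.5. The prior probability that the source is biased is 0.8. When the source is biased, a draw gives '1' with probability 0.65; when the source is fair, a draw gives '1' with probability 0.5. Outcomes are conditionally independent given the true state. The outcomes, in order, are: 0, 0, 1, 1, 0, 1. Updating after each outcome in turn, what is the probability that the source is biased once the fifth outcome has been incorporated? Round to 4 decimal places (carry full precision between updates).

0.6987

After '0': P(biased) = 0.35·0.8000 / (0.35·0.8000 + 0.5·0.2000) ≈ 0.7368
After '0': P(biased) = 0.35·0.7368 / (0.35·0.7368 + 0.5·0.2632) ≈ 0.6622
After '1': P(biased) = 0.65·0.6622 / (0.65·0.6622 + 0.5·0.3378) ≈ 0.7182
After '1': P(biased) = 0.65·0.7182 / (0.65·0.7182 + 0.5·0.2818) ≈ 0.7681
After '0': P(biased) = 0.35·0.7681 / (0.35·0.7681 + 0.5·0.2319) ≈ 0.6987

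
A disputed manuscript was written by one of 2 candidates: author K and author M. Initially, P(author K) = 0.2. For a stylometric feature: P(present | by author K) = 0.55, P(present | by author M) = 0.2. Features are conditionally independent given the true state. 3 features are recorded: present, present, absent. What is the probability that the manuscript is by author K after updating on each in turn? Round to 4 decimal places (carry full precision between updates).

Each posterior becomes the prior for the next update.
After 'present': P(author K) = 0.55·0.2000 / (0.55·0.2000 + 0.2·0.8000) ≈ 0.4074
After 'present': P(author K) = 0.55·0.4074 / (0.55·0.4074 + 0.2·0.5926) ≈ 0.6541
After 'absent': P(author K) = 0.45·0.6541 / (0.45·0.6541 + 0.8·0.3459) ≈ 0.5154

0.5154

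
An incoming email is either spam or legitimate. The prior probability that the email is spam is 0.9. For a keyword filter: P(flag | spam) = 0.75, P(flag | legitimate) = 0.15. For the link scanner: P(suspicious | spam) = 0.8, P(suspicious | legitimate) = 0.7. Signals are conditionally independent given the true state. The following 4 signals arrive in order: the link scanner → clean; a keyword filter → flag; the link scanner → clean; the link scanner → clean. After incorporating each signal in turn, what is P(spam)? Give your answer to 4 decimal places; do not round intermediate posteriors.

0.9302

After the link scanner='clean': P(spam) = 0.2·0.9000 / (0.2·0.9000 + 0.3·0.1000) ≈ 0.8571
After a keyword filter='flag': P(spam) = 0.75·0.8571 / (0.75·0.8571 + 0.15·0.1429) ≈ 0.9677
After the link scanner='clean': P(spam) = 0.2·0.9677 / (0.2·0.9677 + 0.3·0.0323) ≈ 0.9524
After the link scanner='clean': P(spam) = 0.2·0.9524 / (0.2·0.9524 + 0.3·0.0476) ≈ 0.9302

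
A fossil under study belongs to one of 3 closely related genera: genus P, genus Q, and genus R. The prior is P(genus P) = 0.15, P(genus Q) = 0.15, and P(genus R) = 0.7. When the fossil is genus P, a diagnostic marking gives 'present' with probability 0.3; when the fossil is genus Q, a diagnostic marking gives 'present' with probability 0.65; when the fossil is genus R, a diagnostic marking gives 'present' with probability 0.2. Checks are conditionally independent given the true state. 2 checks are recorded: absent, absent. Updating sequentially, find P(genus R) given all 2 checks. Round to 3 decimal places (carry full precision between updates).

After 'absent': normaliser = 0.7·0.1500 + 0.35·0.1500 + 0.8·0.7000; P(genus P) ≈ 0.1463, P(genus Q) ≈ 0.0732, P(genus R) ≈ 0.7805
After 'absent': normaliser = 0.7·0.1463 + 0.35·0.0732 + 0.8·0.7805; P(genus P) ≈ 0.1361, P(genus Q) ≈ 0.0340, P(genus R) ≈ 0.8298

0.830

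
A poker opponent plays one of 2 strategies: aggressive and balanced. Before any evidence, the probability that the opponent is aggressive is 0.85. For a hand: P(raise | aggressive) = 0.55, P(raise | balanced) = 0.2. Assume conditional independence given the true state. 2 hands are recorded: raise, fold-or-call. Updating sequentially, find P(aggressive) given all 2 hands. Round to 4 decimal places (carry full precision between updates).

0.8976

After 'raise': P(aggressive) = 0.55·0.8500 / (0.55·0.8500 + 0.2·0.1500) ≈ 0.9397
After 'fold-or-call': P(aggressive) = 0.45·0.9397 / (0.45·0.9397 + 0.8·0.0603) ≈ 0.8976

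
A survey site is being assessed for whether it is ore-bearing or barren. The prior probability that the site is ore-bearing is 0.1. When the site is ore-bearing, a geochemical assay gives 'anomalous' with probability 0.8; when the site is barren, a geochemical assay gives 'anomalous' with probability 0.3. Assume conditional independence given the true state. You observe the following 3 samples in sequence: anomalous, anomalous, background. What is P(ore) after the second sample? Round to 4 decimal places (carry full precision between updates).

0.4414

Apply Bayes' rule sequentially, carrying P(ore) forward.
After 'anomalous': P(ore) = 0.8·0.1000 / (0.8·0.1000 + 0.3·0.9000) ≈ 0.2286
After 'anomalous': P(ore) = 0.8·0.2286 / (0.8·0.2286 + 0.3·0.7714) ≈ 0.4414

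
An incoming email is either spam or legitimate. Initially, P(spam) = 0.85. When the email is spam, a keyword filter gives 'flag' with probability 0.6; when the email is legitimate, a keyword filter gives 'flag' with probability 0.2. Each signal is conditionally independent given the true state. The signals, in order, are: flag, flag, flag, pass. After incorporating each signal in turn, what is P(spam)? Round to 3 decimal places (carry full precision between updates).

0.987

Each posterior becomes the prior for the next update.
After 'flag': P(spam) = 0.6·0.8500 / (0.6·0.8500 + 0.2·0.1500) ≈ 0.9444
After 'flag': P(spam) = 0.6·0.9444 / (0.6·0.9444 + 0.2·0.0556) ≈ 0.9808
After 'flag': P(spam) = 0.6·0.9808 / (0.6·0.9808 + 0.2·0.0192) ≈ 0.9935
After 'pass': P(spam) = 0.4·0.9935 / (0.4·0.9935 + 0.8·0.0065) ≈ 0.9871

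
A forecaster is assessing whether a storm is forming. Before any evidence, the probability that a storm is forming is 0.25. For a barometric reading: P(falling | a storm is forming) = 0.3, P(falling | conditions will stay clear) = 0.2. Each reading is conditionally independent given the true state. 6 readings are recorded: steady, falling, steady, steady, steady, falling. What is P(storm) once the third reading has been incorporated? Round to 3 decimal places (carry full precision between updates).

Each posterior becomes the prior for the next update.
After 'steady': P(storm) = 0.7·0.2500 / (0.7·0.2500 + 0.8·0.7500) ≈ 0.2258
After 'falling': P(storm) = 0.3·0.2258 / (0.3·0.2258 + 0.2·0.7742) ≈ 0.3043
After 'steady': P(storm) = 0.7·0.3043 / (0.7·0.3043 + 0.8·0.6957) ≈ 0.2768

0.277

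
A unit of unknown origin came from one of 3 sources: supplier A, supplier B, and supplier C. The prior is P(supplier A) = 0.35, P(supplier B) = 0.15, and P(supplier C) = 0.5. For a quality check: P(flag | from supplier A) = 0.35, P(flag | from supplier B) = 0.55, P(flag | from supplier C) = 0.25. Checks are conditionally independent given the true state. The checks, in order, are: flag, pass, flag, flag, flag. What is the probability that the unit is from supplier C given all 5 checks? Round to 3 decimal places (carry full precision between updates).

After 'flag': normaliser = 0.35·0.3500 + 0.55·0.1500 + 0.25·0.5000; P(supplier A) ≈ 0.3712, P(supplier B) ≈ 0.2500, P(supplier C) ≈ 0.3788
After 'pass': normaliser = 0.65·0.3712 + 0.45·0.2500 + 0.75·0.3788; P(supplier A) ≈ 0.3783, P(supplier B) ≈ 0.1764, P(supplier C) ≈ 0.4454
After 'flag': normaliser = 0.35·0.3783 + 0.55·0.1764 + 0.25·0.4454; P(supplier A) ≈ 0.3886, P(supplier B) ≈ 0.2847, P(supplier C) ≈ 0.3268
After 'flag': normaliser = 0.35·0.3886 + 0.55·0.2847 + 0.25·0.3268; P(supplier A) ≈ 0.3634, P(supplier B) ≈ 0.4184, P(supplier C) ≈ 0.2183
After 'flag': normaliser = 0.35·0.3634 + 0.55·0.4184 + 0.25·0.2183; P(supplier A) ≈ 0.3088, P(supplier B) ≈ 0.5587, P(supplier C) ≈ 0.1325

0.132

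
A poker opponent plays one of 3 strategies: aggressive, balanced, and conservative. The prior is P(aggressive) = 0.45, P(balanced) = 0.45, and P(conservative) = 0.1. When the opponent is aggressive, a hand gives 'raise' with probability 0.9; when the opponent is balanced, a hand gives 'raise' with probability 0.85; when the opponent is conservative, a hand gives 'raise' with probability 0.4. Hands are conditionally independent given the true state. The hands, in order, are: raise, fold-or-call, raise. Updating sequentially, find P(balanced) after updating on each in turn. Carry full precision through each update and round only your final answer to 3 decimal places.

0.514

After 'raise': normaliser = 0.9·0.4500 + 0.85·0.4500 + 0.4·0.1000; P(aggressive) ≈ 0.4894, P(balanced) ≈ 0.4622, P(conservative) ≈ 0.0483
After 'fold-or-call': normaliser = 0.1·0.4894 + 0.15·0.4622 + 0.6·0.0483; P(aggressive) ≈ 0.3323, P(balanced) ≈ 0.4708, P(conservative) ≈ 0.1969
After 'raise': normaliser = 0.9·0.3323 + 0.85·0.4708 + 0.4·0.1969; P(aggressive) ≈ 0.3844, P(balanced) ≈ 0.5143, P(conservative) ≈ 0.1012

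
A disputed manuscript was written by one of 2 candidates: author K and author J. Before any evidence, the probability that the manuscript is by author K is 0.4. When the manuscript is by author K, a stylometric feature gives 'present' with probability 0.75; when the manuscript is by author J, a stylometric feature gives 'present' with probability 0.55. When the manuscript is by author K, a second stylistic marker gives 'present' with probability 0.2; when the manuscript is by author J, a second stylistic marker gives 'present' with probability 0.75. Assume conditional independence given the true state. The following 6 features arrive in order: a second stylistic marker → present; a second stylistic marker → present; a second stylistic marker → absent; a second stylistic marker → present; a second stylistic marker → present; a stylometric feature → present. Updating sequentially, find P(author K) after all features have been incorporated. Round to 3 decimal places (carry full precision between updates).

0.014

After a second stylistic marker='present': P(author K) = 0.2·0.4000 / (0.2·0.4000 + 0.75·0.6000) ≈ 0.1509
After a second stylistic marker='present': P(author K) = 0.2·0.1509 / (0.2·0.1509 + 0.75·0.8491) ≈ 0.0453
After a second stylistic marker='absent': P(author K) = 0.8·0.0453 / (0.8·0.0453 + 0.25·0.9547) ≈ 0.1317
After a second stylistic marker='present': P(author K) = 0.2·0.1317 / (0.2·0.1317 + 0.75·0.8683) ≈ 0.0389
After a second stylistic marker='present': P(author K) = 0.2·0.0389 / (0.2·0.0389 + 0.75·0.9611) ≈ 0.0107
After a stylometric feature='present': P(author K) = 0.75·0.0107 / (0.75·0.0107 + 0.55·0.9893) ≈ 0.0145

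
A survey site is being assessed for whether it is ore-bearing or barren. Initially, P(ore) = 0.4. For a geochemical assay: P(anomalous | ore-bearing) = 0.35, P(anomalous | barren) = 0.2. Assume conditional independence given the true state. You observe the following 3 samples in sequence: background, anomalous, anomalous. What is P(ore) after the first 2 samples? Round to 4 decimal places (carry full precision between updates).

0.4866

After 'background': P(ore) = 0.65·0.4000 / (0.65·0.4000 + 0.8·0.6000) ≈ 0.3514
After 'anomalous': P(ore) = 0.35·0.3514 / (0.35·0.3514 + 0.2·0.6486) ≈ 0.4866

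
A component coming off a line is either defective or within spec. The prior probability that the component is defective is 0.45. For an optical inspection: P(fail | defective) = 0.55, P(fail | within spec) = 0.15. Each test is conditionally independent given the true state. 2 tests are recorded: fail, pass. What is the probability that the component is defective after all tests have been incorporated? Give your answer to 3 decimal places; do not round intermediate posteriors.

0.614

After 'fail': P(defective) = 0.55·0.4500 / (0.55·0.4500 + 0.15·0.5500) ≈ 0.7500
After 'pass': P(defective) = 0.45·0.7500 / (0.45·0.7500 + 0.85·0.2500) ≈ 0.6136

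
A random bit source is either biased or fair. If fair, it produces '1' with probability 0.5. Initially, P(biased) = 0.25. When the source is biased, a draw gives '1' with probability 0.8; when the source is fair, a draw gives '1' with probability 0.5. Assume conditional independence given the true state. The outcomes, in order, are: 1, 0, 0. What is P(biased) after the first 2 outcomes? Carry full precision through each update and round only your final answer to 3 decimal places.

After '1': P(biased) = 0.8·0.2500 / (0.8·0.2500 + 0.5·0.7500) ≈ 0.3478
After '0': P(biased) = 0.2·0.3478 / (0.2·0.3478 + 0.5·0.6522) ≈ 0.1758

0.176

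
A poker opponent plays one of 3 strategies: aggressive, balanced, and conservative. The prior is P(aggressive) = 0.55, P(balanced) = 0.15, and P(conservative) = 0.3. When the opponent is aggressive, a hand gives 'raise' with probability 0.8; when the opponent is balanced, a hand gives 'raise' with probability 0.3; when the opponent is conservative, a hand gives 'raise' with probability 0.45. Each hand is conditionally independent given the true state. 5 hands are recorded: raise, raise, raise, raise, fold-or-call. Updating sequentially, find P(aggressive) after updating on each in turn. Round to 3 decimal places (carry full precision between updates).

0.855

After 'raise': normaliser = 0.8·0.5500 + 0.3·0.1500 + 0.45·0.3000; P(aggressive) ≈ 0.7097, P(balanced) ≈ 0.0726, P(conservative) ≈ 0.2177
After 'raise': normaliser = 0.8·0.7097 + 0.3·0.0726 + 0.45·0.2177; P(aggressive) ≈ 0.8258, P(balanced) ≈ 0.0317, P(conservative) ≈ 0.1425
After 'raise': normaliser = 0.8·0.8258 + 0.3·0.0317 + 0.45·0.1425; P(aggressive) ≈ 0.8997, P(balanced) ≈ 0.0129, P(conservative) ≈ 0.0873
After 'raise': normaliser = 0.8·0.8997 + 0.3·0.0129 + 0.45·0.0873; P(aggressive) ≈ 0.9434, P(balanced) ≈ 0.0051, P(conservative) ≈ 0.0515
After 'fold-or-call': normaliser = 0.2·0.9434 + 0.7·0.0051 + 0.55·0.0515; P(aggressive) ≈ 0.8554, P(balanced) ≈ 0.0161, P(conservative) ≈ 0.1285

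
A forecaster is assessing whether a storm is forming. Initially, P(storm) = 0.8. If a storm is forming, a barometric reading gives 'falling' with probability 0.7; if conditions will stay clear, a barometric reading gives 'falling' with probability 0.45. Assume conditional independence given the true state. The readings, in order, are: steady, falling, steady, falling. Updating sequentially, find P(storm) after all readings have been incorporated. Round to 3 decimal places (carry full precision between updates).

0.742

After 'steady': P(storm) = 0.3·0.8000 / (0.3·0.8000 + 0.55·0.2000) ≈ 0.6857
After 'falling': P(storm) = 0.7·0.6857 / (0.7·0.6857 + 0.45·0.3143) ≈ 0.7724
After 'steady': P(storm) = 0.3·0.7724 / (0.3·0.7724 + 0.55·0.2276) ≈ 0.6493
After 'falling': P(storm) = 0.7·0.6493 / (0.7·0.6493 + 0.45·0.3507) ≈ 0.7422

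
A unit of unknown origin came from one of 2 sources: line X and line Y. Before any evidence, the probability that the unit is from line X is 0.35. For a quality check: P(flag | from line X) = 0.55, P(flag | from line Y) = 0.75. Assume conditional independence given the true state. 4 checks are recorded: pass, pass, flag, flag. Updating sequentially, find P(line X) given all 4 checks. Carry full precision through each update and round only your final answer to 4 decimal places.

After 'pass': P(line X) = 0.45·0.3500 / (0.45·0.3500 + 0.25·0.6500) ≈ 0.4922
After 'pass': P(line X) = 0.45·0.4922 / (0.45·0.4922 + 0.25·0.5078) ≈ 0.6357
After 'flag': P(line X) = 0.55·0.6357 / (0.55·0.6357 + 0.75·0.3643) ≈ 0.5613
After 'flag': P(line X) = 0.55·0.5613 / (0.55·0.5613 + 0.75·0.4387) ≈ 0.4841

0.4841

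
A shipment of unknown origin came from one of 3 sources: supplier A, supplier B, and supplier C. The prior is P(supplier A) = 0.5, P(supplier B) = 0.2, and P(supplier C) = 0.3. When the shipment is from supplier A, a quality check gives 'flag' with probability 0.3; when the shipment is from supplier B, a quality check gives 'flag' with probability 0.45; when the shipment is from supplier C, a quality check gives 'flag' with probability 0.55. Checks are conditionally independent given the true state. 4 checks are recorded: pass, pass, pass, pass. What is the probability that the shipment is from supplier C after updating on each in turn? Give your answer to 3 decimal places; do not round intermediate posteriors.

0.082

After 'pass': normaliser = 0.7·0.5000 + 0.55·0.2000 + 0.45·0.3000; P(supplier A) ≈ 0.5882, P(supplier B) ≈ 0.1849, P(supplier C) ≈ 0.2269
After 'pass': normaliser = 0.7·0.5882 + 0.55·0.1849 + 0.45·0.2269; P(supplier A) ≈ 0.6689, P(supplier B) ≈ 0.1652, P(supplier C) ≈ 0.1659
After 'pass': normaliser = 0.7·0.6689 + 0.55·0.1652 + 0.45·0.1659; P(supplier A) ≈ 0.7389, P(supplier B) ≈ 0.1434, P(supplier C) ≈ 0.1178
After 'pass': normaliser = 0.7·0.7389 + 0.55·0.1434 + 0.45·0.1178; P(supplier A) ≈ 0.7969, P(supplier B) ≈ 0.1215, P(supplier C) ≈ 0.0817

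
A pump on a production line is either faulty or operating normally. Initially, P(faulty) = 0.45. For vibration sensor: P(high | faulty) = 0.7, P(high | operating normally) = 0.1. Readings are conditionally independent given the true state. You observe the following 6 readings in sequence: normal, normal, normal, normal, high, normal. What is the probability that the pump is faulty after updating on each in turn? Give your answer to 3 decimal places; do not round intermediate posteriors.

0.023

After 'normal': P(faulty) = 0.3·0.4500 / (0.3·0.4500 + 0.9·0.5500) ≈ 0.2143
After 'normal': P(faulty) = 0.3·0.2143 / (0.3·0.2143 + 0.9·0.7857) ≈ 0.0833
After 'normal': P(faulty) = 0.3·0.0833 / (0.3·0.0833 + 0.9·0.9167) ≈ 0.0294
After 'normal': P(faulty) = 0.3·0.0294 / (0.3·0.0294 + 0.9·0.9706) ≈ 0.0100
After 'high': P(faulty) = 0.7·0.0100 / (0.7·0.0100 + 0.1·0.9900) ≈ 0.0660
After 'normal': P(faulty) = 0.3·0.0660 / (0.3·0.0660 + 0.9·0.9340) ≈ 0.0230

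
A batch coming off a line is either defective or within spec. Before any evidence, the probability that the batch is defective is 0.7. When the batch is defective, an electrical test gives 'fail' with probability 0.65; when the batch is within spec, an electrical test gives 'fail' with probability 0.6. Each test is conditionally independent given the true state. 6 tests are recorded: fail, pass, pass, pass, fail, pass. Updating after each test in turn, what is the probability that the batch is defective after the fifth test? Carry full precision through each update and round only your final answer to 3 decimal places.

0.647

After 'fail': P(defective) = 0.65·0.7000 / (0.65·0.7000 + 0.6·0.3000) ≈ 0.7165
After 'pass': P(defective) = 0.35·0.7165 / (0.35·0.7165 + 0.4·0.2835) ≈ 0.6886
After 'pass': P(defective) = 0.35·0.6886 / (0.35·0.6886 + 0.4·0.3114) ≈ 0.6593
After 'pass': P(defective) = 0.35·0.6593 / (0.35·0.6593 + 0.4·0.3407) ≈ 0.6287
After 'fail': P(defective) = 0.65·0.6287 / (0.65·0.6287 + 0.6·0.3713) ≈ 0.6472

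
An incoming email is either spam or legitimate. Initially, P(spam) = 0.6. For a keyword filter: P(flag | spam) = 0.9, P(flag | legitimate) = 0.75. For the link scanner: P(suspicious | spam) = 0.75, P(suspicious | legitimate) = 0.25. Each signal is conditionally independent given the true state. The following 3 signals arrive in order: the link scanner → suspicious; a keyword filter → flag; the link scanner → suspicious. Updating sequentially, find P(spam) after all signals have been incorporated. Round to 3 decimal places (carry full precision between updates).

After the link scanner='suspicious': P(spam) = 0.75·0.6000 / (0.75·0.6000 + 0.25·0.4000) ≈ 0.8182
After a keyword filter='flag': P(spam) = 0.9·0.8182 / (0.9·0.8182 + 0.75·0.1818) ≈ 0.8438
After the link scanner='suspicious': P(spam) = 0.75·0.8438 / (0.75·0.8438 + 0.25·0.1562) ≈ 0.9419

0.942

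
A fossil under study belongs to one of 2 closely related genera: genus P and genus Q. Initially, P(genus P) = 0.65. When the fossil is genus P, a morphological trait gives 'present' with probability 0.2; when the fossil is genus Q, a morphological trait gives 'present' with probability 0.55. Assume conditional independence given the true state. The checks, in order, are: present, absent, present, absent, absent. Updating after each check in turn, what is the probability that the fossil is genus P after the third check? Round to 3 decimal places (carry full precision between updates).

After 'present': P(genus P) = 0.2·0.6500 / (0.2·0.6500 + 0.55·0.3500) ≈ 0.4031
After 'absent': P(genus P) = 0.8·0.4031 / (0.8·0.4031 + 0.45·0.5969) ≈ 0.5456
After 'present': P(genus P) = 0.2·0.5456 / (0.2·0.5456 + 0.55·0.4544) ≈ 0.3039

0.304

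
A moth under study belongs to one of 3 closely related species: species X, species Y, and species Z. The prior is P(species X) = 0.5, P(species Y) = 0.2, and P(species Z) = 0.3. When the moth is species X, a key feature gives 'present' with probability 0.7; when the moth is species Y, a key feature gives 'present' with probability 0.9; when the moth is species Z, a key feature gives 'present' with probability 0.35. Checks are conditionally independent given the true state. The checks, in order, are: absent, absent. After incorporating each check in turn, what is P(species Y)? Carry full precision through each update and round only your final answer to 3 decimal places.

After 'absent': normaliser = 0.3·0.5000 + 0.1·0.2000 + 0.65·0.3000; P(species X) ≈ 0.4110, P(species Y) ≈ 0.0548, P(species Z) ≈ 0.5342
After 'absent': normaliser = 0.3·0.4110 + 0.1·0.0548 + 0.65·0.5342; P(species X) ≈ 0.2590, P(species Y) ≈ 0.0115, P(species Z) ≈ 0.7295

0.012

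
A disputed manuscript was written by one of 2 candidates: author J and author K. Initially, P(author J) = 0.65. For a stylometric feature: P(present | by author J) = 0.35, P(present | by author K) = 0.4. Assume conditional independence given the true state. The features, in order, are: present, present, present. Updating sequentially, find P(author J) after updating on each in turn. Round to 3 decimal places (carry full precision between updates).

After 'present': P(author J) = 0.35·0.6500 / (0.35·0.6500 + 0.4·0.3500) ≈ 0.6190
After 'present': P(author J) = 0.35·0.6190 / (0.35·0.6190 + 0.4·0.3810) ≈ 0.5871
After 'present': P(author J) = 0.35·0.5871 / (0.35·0.5871 + 0.4·0.4129) ≈ 0.5544

0.554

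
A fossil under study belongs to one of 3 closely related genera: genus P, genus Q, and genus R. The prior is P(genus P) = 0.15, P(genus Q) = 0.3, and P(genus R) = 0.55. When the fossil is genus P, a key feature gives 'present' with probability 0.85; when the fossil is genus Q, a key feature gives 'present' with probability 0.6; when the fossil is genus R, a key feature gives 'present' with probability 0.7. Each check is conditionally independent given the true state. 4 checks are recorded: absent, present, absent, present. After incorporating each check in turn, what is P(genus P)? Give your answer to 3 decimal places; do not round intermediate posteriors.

0.055

After 'absent': normaliser = 0.15·0.1500 + 0.4·0.3000 + 0.3·0.5500; P(genus P) ≈ 0.0732, P(genus Q) ≈ 0.3902, P(genus R) ≈ 0.5366
After 'present': normaliser = 0.85·0.0732 + 0.6·0.3902 + 0.7·0.5366; P(genus P) ≈ 0.0926, P(genus Q) ≈ 0.3485, P(genus R) ≈ 0.5590
After 'absent': normaliser = 0.15·0.0926 + 0.4·0.3485 + 0.3·0.5590; P(genus P) ≈ 0.0433, P(genus Q) ≈ 0.4343, P(genus R) ≈ 0.5225
After 'present': normaliser = 0.85·0.0433 + 0.6·0.4343 + 0.7·0.5225; P(genus P) ≈ 0.0555, P(genus Q) ≈ 0.3930, P(genus R) ≈ 0.5516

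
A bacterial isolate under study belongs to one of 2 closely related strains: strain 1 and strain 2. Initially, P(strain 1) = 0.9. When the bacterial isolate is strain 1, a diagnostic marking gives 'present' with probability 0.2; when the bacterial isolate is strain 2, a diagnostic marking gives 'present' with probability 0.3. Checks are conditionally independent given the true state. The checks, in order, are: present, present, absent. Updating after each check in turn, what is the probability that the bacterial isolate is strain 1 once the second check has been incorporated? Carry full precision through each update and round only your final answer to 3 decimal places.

0.800

After 'present': P(strain 1) = 0.2·0.9000 / (0.2·0.9000 + 0.3·0.1000) ≈ 0.8571
After 'present': P(strain 1) = 0.2·0.8571 / (0.2·0.8571 + 0.3·0.1429) ≈ 0.8000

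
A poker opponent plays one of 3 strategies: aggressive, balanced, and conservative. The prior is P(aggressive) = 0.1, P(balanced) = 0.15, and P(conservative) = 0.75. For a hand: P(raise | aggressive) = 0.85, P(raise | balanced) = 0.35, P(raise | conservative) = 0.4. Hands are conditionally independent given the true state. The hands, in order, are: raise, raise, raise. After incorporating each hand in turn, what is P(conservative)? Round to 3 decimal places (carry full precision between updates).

Each posterior becomes the prior for the next update.
After 'raise': normaliser = 0.85·0.1000 + 0.35·0.1500 + 0.4·0.7500; P(aggressive) ≈ 0.1943, P(balanced) ≈ 0.1200, P(conservative) ≈ 0.6857
After 'raise': normaliser = 0.85·0.1943 + 0.35·0.1200 + 0.4·0.6857; P(aggressive) ≈ 0.3430, P(balanced) ≈ 0.0872, P(conservative) ≈ 0.5697
After 'raise': normaliser = 0.85·0.3430 + 0.35·0.0872 + 0.4·0.5697; P(aggressive) ≈ 0.5301, P(balanced) ≈ 0.0555, P(conservative) ≈ 0.4144

0.414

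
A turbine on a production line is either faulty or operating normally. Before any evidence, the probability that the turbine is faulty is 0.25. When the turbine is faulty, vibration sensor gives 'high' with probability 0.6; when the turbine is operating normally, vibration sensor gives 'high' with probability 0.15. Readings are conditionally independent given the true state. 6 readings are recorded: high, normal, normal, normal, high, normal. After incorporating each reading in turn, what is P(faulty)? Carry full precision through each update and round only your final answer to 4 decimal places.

0.2073

Each posterior becomes the prior for the next update.
After 'high': P(faulty) = 0.6·0.2500 / (0.6·0.2500 + 0.15·0.7500) ≈ 0.5714
After 'normal': P(faulty) = 0.4·0.5714 / (0.4·0.5714 + 0.85·0.4286) ≈ 0.3855
After 'normal': P(faulty) = 0.4·0.3855 / (0.4·0.3855 + 0.85·0.6145) ≈ 0.2280
After 'normal': P(faulty) = 0.4·0.2280 / (0.4·0.2280 + 0.85·0.7720) ≈ 0.1220
After 'high': P(faulty) = 0.6·0.1220 / (0.6·0.1220 + 0.15·0.8780) ≈ 0.3572
After 'normal': P(faulty) = 0.4·0.3572 / (0.4·0.3572 + 0.85·0.6428) ≈ 0.2073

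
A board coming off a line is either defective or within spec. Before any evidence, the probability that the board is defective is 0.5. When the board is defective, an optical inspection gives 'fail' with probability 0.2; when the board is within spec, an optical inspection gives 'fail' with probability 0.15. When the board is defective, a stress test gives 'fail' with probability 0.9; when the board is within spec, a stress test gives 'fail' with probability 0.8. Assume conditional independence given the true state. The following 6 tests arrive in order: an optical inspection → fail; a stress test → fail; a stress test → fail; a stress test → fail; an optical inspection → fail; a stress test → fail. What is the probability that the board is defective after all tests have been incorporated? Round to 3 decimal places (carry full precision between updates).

After an optical inspection='fail': P(defective) = 0.2·0.5000 / (0.2·0.5000 + 0.15·0.5000) ≈ 0.5714
After a stress test='fail': P(defective) = 0.9·0.5714 / (0.9·0.5714 + 0.8·0.4286) ≈ 0.6000
After a stress test='fail': P(defective) = 0.9·0.6000 / (0.9·0.6000 + 0.8·0.4000) ≈ 0.6279
After a stress test='fail': P(defective) = 0.9·0.6279 / (0.9·0.6279 + 0.8·0.3721) ≈ 0.6550
After an optical inspection='fail': P(defective) = 0.2·0.6550 / (0.2·0.6550 + 0.15·0.3450) ≈ 0.7168
After a stress test='fail': P(defective) = 0.9·0.7168 / (0.9·0.7168 + 0.8·0.2832) ≈ 0.7401

0.740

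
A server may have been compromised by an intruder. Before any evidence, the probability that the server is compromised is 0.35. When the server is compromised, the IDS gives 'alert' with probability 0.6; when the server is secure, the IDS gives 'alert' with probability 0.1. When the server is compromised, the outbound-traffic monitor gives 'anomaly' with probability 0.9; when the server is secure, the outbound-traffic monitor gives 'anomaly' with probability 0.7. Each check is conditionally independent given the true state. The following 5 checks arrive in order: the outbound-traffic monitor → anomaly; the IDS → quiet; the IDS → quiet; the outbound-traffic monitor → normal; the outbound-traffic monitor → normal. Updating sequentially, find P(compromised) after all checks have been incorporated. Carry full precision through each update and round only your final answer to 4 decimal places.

Apply Bayes' rule sequentially, carrying P(compromised) forward.
After the outbound-traffic monitor='anomaly': P(compromised) = 0.9·0.3500 / (0.9·0.3500 + 0.7·0.6500) ≈ 0.4091
After the IDS='quiet': P(compromised) = 0.4·0.4091 / (0.4·0.4091 + 0.9·0.5909) ≈ 0.2353
After the IDS='quiet': P(compromised) = 0.4·0.2353 / (0.4·0.2353 + 0.9·0.7647) ≈ 0.1203
After the outbound-traffic monitor='normal': P(compromised) = 0.1·0.1203 / (0.1·0.1203 + 0.3·0.8797) ≈ 0.0436
After the outbound-traffic monitor='normal': P(compromised) = 0.1·0.0436 / (0.1·0.0436 + 0.3·0.9564) ≈ 0.0150

0.0150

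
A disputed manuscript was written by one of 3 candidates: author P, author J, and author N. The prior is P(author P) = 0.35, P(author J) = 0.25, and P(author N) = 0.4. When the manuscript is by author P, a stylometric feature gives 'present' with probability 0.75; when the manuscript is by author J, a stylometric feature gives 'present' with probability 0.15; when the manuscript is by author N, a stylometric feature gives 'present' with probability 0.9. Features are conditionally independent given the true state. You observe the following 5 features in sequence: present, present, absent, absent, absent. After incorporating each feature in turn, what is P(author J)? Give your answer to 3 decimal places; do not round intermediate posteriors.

Apply Bayes' rule sequentially, carrying P(author J) forward.
After 'present': normaliser = 0.75·0.3500 + 0.15·0.2500 + 0.9·0.4000; P(author P) ≈ 0.3977, P(author J) ≈ 0.0568, P(author N) ≈ 0.5455
After 'present': normaliser = 0.75·0.3977 + 0.15·0.0568 + 0.9·0.5455; P(author P) ≈ 0.3739, P(author J) ≈ 0.0107, P(author N) ≈ 0.6154
After 'absent': normaliser = 0.25·0.3739 + 0.85·0.0107 + 0.1·0.6154; P(author P) ≈ 0.5697, P(author J) ≈ 0.0553, P(author N) ≈ 0.3750
After 'absent': normaliser = 0.25·0.5697 + 0.85·0.0553 + 0.1·0.3750; P(author P) ≈ 0.6275, P(author J) ≈ 0.2073, P(author N) ≈ 0.1652
After 'absent': normaliser = 0.25·0.6275 + 0.85·0.2073 + 0.1·0.1652; P(author P) ≈ 0.4488, P(author J) ≈ 0.5040, P(author N) ≈ 0.0473

0.504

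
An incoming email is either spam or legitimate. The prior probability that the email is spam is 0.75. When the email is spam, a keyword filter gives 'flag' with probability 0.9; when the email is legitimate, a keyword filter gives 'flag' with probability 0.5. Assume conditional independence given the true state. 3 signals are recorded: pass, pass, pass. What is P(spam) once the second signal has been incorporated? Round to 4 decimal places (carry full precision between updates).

Apply Bayes' rule sequentially, carrying P(spam) forward.
After 'pass': P(spam) = 0.1·0.7500 / (0.1·0.7500 + 0.5·0.2500) ≈ 0.3750
After 'pass': P(spam) = 0.1·0.3750 / (0.1·0.3750 + 0.5·0.6250) ≈ 0.1071

0.1071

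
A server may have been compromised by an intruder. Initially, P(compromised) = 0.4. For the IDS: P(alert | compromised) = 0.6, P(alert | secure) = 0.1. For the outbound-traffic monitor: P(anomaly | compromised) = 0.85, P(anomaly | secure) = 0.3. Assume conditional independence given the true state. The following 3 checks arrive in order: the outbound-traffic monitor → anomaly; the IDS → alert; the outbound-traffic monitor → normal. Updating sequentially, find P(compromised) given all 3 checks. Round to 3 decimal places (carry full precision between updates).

After the outbound-traffic monitor='anomaly': P(compromised) = 0.85·0.4000 / (0.85·0.4000 + 0.3·0.6000) ≈ 0.6538
After the IDS='alert': P(compromised) = 0.6·0.6538 / (0.6·0.6538 + 0.1·0.3462) ≈ 0.9189
After the outbound-traffic monitor='normal': P(compromised) = 0.15·0.9189 / (0.15·0.9189 + 0.7·0.0811) ≈ 0.7083

0.708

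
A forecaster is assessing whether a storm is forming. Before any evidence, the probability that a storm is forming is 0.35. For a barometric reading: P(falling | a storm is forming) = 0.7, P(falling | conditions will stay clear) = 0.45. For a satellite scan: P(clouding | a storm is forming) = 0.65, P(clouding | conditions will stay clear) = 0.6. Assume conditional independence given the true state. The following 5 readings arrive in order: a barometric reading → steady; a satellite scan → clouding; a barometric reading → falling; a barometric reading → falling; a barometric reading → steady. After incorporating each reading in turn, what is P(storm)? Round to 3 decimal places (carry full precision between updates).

0.296

After a barometric reading='steady': P(storm) = 0.3·0.3500 / (0.3·0.3500 + 0.55·0.6500) ≈ 0.2270
After a satellite scan='clouding': P(storm) = 0.65·0.2270 / (0.65·0.2270 + 0.6·0.7730) ≈ 0.2414
After a barometric reading='falling': P(storm) = 0.7·0.2414 / (0.7·0.2414 + 0.45·0.7586) ≈ 0.3311
After a barometric reading='falling': P(storm) = 0.7·0.3311 / (0.7·0.3311 + 0.45·0.6689) ≈ 0.4350
After a barometric reading='steady': P(storm) = 0.3·0.4350 / (0.3·0.4350 + 0.55·0.5650) ≈ 0.2958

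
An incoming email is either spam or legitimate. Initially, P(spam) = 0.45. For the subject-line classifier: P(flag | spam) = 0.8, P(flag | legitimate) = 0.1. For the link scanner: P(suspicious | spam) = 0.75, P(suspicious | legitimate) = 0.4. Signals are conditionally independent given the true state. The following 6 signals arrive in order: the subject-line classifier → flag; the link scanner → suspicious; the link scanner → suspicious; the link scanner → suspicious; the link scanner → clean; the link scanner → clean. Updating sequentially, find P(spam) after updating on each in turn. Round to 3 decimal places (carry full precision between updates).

Each posterior becomes the prior for the next update.
After the subject-line classifier='flag': P(spam) = 0.8·0.4500 / (0.8·0.4500 + 0.1·0.5500) ≈ 0.8675
After the link scanner='suspicious': P(spam) = 0.75·0.8675 / (0.75·0.8675 + 0.4·0.1325) ≈ 0.9247
After the link scanner='suspicious': P(spam) = 0.75·0.9247 / (0.75·0.9247 + 0.4·0.0753) ≈ 0.9584
After the link scanner='suspicious': P(spam) = 0.75·0.9584 / (0.75·0.9584 + 0.4·0.0416) ≈ 0.9773
After the link scanner='clean': P(spam) = 0.25·0.9773 / (0.25·0.9773 + 0.6·0.0227) ≈ 0.9473
After the link scanner='clean': P(spam) = 0.25·0.9473 / (0.25·0.9473 + 0.6·0.0527) ≈ 0.8822

0.882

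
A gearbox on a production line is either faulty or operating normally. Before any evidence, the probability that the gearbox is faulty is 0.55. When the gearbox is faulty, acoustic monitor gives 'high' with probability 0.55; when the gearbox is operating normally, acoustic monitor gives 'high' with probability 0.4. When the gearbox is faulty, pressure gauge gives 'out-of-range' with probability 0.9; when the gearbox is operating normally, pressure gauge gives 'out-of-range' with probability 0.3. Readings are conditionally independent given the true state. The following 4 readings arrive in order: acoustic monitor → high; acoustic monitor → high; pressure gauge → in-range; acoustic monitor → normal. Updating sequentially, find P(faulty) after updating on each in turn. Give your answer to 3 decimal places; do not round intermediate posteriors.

0.198

After acoustic monitor='high': P(faulty) = 0.55·0.5500 / (0.55·0.5500 + 0.4·0.4500) ≈ 0.6269
After acoustic monitor='high': P(faulty) = 0.55·0.6269 / (0.55·0.6269 + 0.4·0.3731) ≈ 0.6980
After pressure gauge='in-range': P(faulty) = 0.1·0.6980 / (0.1·0.6980 + 0.7·0.3020) ≈ 0.2482
After acoustic monitor='normal': P(faulty) = 0.45·0.2482 / (0.45·0.2482 + 0.6·0.7518) ≈ 0.1984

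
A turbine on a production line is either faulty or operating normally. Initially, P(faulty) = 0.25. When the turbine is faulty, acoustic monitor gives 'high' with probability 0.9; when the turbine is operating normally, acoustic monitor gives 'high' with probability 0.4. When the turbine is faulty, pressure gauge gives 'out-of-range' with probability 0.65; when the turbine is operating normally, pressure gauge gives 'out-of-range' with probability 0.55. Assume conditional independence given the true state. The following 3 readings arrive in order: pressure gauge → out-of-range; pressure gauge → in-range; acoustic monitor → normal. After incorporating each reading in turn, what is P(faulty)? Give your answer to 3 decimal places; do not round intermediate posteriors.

0.049

Apply Bayes' rule sequentially, carrying P(faulty) forward.
After pressure gauge='out-of-range': P(faulty) = 0.65·0.2500 / (0.65·0.2500 + 0.55·0.7500) ≈ 0.2826
After pressure gauge='in-range': P(faulty) = 0.35·0.2826 / (0.35·0.2826 + 0.45·0.7174) ≈ 0.2345
After acoustic monitor='normal': P(faulty) = 0.1·0.2345 / (0.1·0.2345 + 0.6·0.7655) ≈ 0.0486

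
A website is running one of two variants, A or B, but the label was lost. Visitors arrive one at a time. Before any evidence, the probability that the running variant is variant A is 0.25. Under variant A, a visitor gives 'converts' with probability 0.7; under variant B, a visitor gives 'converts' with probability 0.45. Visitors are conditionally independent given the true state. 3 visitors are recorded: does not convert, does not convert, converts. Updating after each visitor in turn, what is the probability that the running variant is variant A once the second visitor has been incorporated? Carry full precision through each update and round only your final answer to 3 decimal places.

0.090

Apply Bayes' rule sequentially, carrying P(A) forward.
After 'does not convert': P(A) = 0.3·0.2500 / (0.3·0.2500 + 0.55·0.7500) ≈ 0.1538
After 'does not convert': P(A) = 0.3·0.1538 / (0.3·0.1538 + 0.55·0.8462) ≈ 0.0902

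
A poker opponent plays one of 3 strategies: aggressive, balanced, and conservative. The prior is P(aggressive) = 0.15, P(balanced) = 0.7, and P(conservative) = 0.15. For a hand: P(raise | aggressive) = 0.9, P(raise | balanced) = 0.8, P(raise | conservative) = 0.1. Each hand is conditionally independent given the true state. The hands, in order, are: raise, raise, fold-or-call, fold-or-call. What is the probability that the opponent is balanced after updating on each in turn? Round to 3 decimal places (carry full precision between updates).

Apply Bayes' rule sequentially, carrying P(balanced) forward.
After 'raise': normaliser = 0.9·0.1500 + 0.8·0.7000 + 0.1·0.1500; P(aggressive) ≈ 0.1901, P(balanced) ≈ 0.7887, P(conservative) ≈ 0.0211
After 'raise': normaliser = 0.9·0.1901 + 0.8·0.7887 + 0.1·0.0211; P(aggressive) ≈ 0.2128, P(balanced) ≈ 0.7846, P(conservative) ≈ 0.0026
After 'fold-or-call': normaliser = 0.1·0.2128 + 0.2·0.7846 + 0.9·0.0026; P(aggressive) ≈ 0.1178, P(balanced) ≈ 0.8691, P(conservative) ≈ 0.0131
After 'fold-or-call': normaliser = 0.1·0.1178 + 0.2·0.8691 + 0.9·0.0131; P(aggressive) ≈ 0.0597, P(balanced) ≈ 0.8806, P(conservative) ≈ 0.0597

0.881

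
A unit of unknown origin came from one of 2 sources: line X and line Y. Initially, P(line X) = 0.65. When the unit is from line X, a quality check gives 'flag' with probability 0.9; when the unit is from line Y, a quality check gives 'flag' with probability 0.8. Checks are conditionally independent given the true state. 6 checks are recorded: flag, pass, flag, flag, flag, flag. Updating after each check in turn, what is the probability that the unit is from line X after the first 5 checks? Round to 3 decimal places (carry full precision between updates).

0.598

After 'flag': P(line X) = 0.9·0.6500 / (0.9·0.6500 + 0.8·0.3500) ≈ 0.6763
After 'pass': P(line X) = 0.1·0.6763 / (0.1·0.6763 + 0.2·0.3237) ≈ 0.5109
After 'flag': P(line X) = 0.9·0.5109 / (0.9·0.5109 + 0.8·0.4891) ≈ 0.5403
After 'flag': P(line X) = 0.9·0.5403 / (0.9·0.5403 + 0.8·0.4597) ≈ 0.5694
After 'flag': P(line X) = 0.9·0.5694 / (0.9·0.5694 + 0.8·0.4306) ≈ 0.5980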